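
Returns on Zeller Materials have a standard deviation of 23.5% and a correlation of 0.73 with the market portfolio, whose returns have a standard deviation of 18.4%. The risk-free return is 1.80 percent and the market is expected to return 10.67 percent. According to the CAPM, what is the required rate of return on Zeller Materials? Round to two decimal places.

β = ρ × σ_i / σ_m = 0.73 × 23.5% / 18.4% = 0.9323
MRP = 10.67% − 1.80% = 8.87%
E(R) = 1.80% + 0.9323 × 8.87% = 10.07%

10.07%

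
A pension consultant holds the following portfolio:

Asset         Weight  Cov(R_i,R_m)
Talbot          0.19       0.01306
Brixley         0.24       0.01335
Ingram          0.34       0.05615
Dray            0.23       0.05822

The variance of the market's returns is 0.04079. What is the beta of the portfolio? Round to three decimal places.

β_Talbot = 0.01306 / 0.04079 = 0.3202
β_Brixley = 0.01335 / 0.04079 = 0.3273
β_Ingram = 0.05615 / 0.04079 = 1.3766
β_Dray = 0.05822 / 0.04079 = 1.4273
β_P = Σ w_i β_i = 0.19×0.3202 + 0.24×0.3273 + 0.34×1.3766 + 0.23×1.4273 = 0.9357

0.936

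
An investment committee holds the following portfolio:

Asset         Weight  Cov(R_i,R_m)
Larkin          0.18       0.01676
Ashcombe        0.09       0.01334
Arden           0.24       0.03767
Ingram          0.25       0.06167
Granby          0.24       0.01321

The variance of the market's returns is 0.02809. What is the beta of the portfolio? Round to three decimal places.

1.134

β_Larkin = 0.01676 / 0.02809 = 0.5967
β_Ashcombe = 0.01334 / 0.02809 = 0.4749
β_Arden = 0.03767 / 0.02809 = 1.3410
β_Ingram = 0.06167 / 0.02809 = 2.1954
β_Granby = 0.01321 / 0.02809 = 0.4703
β_P = Σ w_i β_i = 0.18×0.5967 + 0.09×0.4749 + 0.24×1.3410 + 0.25×2.1954 + 0.24×0.4703 = 1.1337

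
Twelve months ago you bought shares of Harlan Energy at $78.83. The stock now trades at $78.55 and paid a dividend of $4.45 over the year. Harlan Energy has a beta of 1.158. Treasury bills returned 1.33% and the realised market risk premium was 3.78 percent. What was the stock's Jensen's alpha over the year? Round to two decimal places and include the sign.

Realised HPR = (P1 + D1 − P0) / P0 = (78.55 + 4.45 − 78.83) / 78.83 = 4.17 / 78.83 = 5.2899%
CAPM required = R_f + β·MRP = 1.33% + 1.158 × 3.78% = 5.70724%
α = realised − required = 5.2899% − 5.70724% = -0.42%

-0.42%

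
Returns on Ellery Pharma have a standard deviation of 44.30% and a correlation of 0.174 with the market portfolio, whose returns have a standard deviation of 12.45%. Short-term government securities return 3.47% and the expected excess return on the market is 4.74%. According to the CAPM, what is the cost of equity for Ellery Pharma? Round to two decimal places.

β = ρ × σ_i / σ_m = 0.174 × 44.30% / 12.45% = 0.6191
E(R) = 3.47% + 0.6191 × 4.74% = 6.40%

6.40%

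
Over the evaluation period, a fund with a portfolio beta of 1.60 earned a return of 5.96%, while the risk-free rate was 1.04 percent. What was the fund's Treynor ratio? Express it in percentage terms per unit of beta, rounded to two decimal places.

Treynor = (R_P − R_f) / β_P = (5.96% − 1.04%) / 1.6000 = 4.92% / 1.6000 = 3.08%

3.08%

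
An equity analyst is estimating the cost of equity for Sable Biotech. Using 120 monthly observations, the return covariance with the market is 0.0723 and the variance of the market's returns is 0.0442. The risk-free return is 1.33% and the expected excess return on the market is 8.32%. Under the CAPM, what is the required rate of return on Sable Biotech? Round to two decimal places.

14.94%

β = Cov(R_i, R_m) / Var(R_m) = 0.0723 / 0.0442 = 1.6357
E(R) = R_f + β × MRP = 1.33% + 1.6357 × 8.32% = 14.94%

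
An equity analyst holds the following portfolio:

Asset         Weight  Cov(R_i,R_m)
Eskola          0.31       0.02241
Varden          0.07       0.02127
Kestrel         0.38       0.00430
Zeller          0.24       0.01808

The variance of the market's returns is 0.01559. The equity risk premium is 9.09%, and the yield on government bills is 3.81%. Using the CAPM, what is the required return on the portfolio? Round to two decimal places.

β_Eskola = 0.02241 / 0.01559 = 1.4375
β_Varden = 0.02127 / 0.01559 = 1.3643
β_Kestrel = 0.00430 / 0.01559 = 0.2758
β_Zeller = 0.01808 / 0.01559 = 1.1597
β_P = Σ w_i β_i = 0.31×1.4375 + 0.07×1.3643 + 0.38×0.2758 + 0.24×1.1597 = 0.9243
E(R_P) = R_f + β_P × MRP = 3.81% + 0.9243 × 9.09% = 12.21%

12.21%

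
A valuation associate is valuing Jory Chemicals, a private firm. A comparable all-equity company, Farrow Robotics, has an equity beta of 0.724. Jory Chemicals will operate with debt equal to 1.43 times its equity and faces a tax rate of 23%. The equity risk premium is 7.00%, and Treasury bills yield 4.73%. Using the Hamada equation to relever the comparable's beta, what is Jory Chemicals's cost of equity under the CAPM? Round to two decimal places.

β_L = β_U × [1 + (1 − t)(D/E)] = 0.724 × [1 + (1 − 0.23) × 1.43]
    = 0.724 × [1 + 0.77 × 1.43] = 0.724 × 2.1011 = 1.5212
E(R) = R_f + β_L × MRP = 4.73% + 1.5212 × 7.00% = 15.38%

15.38%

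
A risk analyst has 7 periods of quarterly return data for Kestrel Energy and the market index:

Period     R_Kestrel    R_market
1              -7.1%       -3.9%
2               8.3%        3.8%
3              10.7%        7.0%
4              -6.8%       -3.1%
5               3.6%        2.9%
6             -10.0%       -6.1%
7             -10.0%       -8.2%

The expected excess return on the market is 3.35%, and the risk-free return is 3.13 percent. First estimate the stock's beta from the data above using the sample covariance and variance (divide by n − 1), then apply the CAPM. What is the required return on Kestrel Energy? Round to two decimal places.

8.28%

Mean R_i = (-7.1 + 8.3 + 10.7 − 6.8 + 3.6 − 10.0 − 10.0) / 7 = -1.6143%
Mean R_m = (-3.9 + 3.8 + 7.0 − 3.1 + 2.9 − 6.1 − 8.2) / 7 = -1.0857%
Σ(R_i − R̄_i)(R_m − R̄_m) = 296.3814  ⇒  Cov = 296.3814 / 6 = 49.3969
Σ(R_m − R̄_m)² = 192.8686  ⇒  Var(R_m) = 192.8686 / 6 = 32.1448
β = Cov / Var(R_m) = 49.3969 / 32.1448 = 1.5367
E(R) = R_f + β × MRP = 3.13% + 1.5367 × 3.35% = 8.28%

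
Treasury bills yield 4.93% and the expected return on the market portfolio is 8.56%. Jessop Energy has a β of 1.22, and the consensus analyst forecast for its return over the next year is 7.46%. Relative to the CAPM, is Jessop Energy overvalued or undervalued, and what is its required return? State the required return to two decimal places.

Overvalued; required return 9.36%

MRP = 8.56% − 4.93% = 3.63%
Required return = R_f + β·MRP = 4.93% + 1.22 × 3.63% = 9.36%
Forecast 7.46% < required 9.36% → the stock plots below the SML → overvalued.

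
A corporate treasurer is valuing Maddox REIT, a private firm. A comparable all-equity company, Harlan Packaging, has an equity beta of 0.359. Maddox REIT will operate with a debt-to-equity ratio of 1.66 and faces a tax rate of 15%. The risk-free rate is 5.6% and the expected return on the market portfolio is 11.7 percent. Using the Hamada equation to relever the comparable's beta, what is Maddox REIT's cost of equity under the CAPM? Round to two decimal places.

10.88%

β_L = β_U × [1 + (1 − t)(D/E)] = 0.359 × [1 + (1 − 0.15) × 1.66]
    = 0.359 × [1 + 0.85 × 1.66] = 0.359 × 2.4110 = 0.8655
MRP = 11.7% − 5.6% = 6.10%
E(R) = R_f + β_L × MRP = 5.6% + 0.8655 × 6.1% = 10.88%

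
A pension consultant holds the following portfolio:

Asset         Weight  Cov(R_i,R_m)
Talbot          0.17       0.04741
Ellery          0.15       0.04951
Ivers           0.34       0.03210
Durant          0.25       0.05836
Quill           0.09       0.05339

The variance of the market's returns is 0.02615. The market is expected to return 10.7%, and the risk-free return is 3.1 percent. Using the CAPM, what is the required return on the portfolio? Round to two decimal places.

16.41%

β_Talbot = 0.04741 / 0.02615 = 1.8130
β_Ellery = 0.04951 / 0.02615 = 1.8933
β_Ivers = 0.03210 / 0.02615 = 1.2275
β_Durant = 0.05836 / 0.02615 = 2.2317
β_Quill = 0.05339 / 0.02615 = 2.0417
β_P = Σ w_i β_i = 0.17×1.8130 + 0.15×1.8933 + 0.34×1.2275 + 0.25×2.2317 + 0.09×2.0417 = 1.7512
MRP = 10.7% − 3.1% = 7.60%
E(R_P) = R_f + β_P × MRP = 3.1% + 1.7512 × 7.6% = 16.41%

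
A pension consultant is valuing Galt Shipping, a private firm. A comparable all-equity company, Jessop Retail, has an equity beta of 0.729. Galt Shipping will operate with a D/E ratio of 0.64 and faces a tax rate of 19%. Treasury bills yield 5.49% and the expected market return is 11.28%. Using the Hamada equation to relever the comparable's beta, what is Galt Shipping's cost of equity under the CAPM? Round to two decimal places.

β_L = β_U × [1 + (1 − t)(D/E)] = 0.729 × [1 + (1 − 0.19) × 0.64]
    = 0.729 × [1 + 0.81 × 0.64] = 0.729 × 1.5184 = 1.1069
MRP = 11.28% − 5.49% = 5.79%
E(R) = R_f + β_L × MRP = 5.49% + 1.1069 × 5.79% = 11.90%

11.90%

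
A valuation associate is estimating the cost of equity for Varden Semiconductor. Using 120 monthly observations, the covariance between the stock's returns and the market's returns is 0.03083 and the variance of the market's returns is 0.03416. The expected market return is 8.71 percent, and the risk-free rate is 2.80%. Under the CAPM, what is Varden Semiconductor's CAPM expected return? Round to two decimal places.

β = Cov(R_i, R_m) / Var(R_m) = 0.03083 / 0.03416 = 0.9025
MRP = 8.71% − 2.80% = 5.91%
E(R) = R_f + β × MRP = 2.80% + 0.9025 × 5.91% = 8.13%

8.13%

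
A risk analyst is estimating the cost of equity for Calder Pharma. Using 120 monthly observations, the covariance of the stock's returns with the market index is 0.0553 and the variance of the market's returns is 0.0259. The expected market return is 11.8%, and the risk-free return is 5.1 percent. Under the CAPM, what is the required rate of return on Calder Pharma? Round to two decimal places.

19.41%

β = Cov(R_i, R_m) / Var(R_m) = 0.0553 / 0.0259 = 2.1351
MRP = 11.8% − 5.1% = 6.70%
E(R) = R_f + β × MRP = 5.1% + 2.1351 × 6.7% = 19.41%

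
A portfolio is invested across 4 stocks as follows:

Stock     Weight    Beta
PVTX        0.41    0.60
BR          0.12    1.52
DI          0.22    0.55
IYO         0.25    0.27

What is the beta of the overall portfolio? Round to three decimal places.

0.617

β_P = Σ w_i β_i = 0.41×0.60 + 0.12×1.52 + 0.22×0.55 + 0.25×0.27 = 0.6169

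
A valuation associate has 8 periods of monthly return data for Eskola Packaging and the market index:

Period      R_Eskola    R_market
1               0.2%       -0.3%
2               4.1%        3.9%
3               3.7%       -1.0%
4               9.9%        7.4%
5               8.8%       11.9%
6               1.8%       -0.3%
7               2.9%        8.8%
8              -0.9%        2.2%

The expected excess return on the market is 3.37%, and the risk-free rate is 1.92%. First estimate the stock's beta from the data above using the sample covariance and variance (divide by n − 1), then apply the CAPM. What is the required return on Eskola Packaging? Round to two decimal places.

Mean R_i = (0.2 + 4.1 + 3.7 + 9.9 + 8.8 + 1.8 + 2.9 − 0.9) / 8 = 3.8125%
Mean R_m = (-0.3 + 3.9 − 1.0 + 7.4 + 11.9 − 0.3 + 8.8 + 2.2) / 8 = 4.0750%
Σ(R_i − R̄_i)(R_m − R̄_m) = 88.9225  ⇒  Cov = 88.9225 / 7 = 12.7032
Σ(R_m − R̄_m)² = 162.1950  ⇒  Var(R_m) = 162.1950 / 7 = 23.1707
β = Cov / Var(R_m) = 12.7032 / 23.1707 = 0.5482
E(R) = R_f + β × MRP = 1.92% + 0.5482 × 3.37% = 3.77%

3.77%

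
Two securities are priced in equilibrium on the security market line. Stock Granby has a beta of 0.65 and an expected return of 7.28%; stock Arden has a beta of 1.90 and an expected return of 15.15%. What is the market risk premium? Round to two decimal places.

6.30%

Both satisfy E(R) = R_f + β·MRP, so the slope of the SML is
MRP = (15.15% − 7.28%) / (1.90 − 0.65) = 7.87% / 1.25 = 6.2960%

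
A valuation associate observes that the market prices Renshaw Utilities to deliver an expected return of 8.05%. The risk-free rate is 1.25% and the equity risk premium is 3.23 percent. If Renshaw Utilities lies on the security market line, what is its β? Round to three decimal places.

β = (E(R) − R_f) / MRP = (8.05% − 1.25%) / 3.23% = 6.80% / 3.23% = 2.105

2.105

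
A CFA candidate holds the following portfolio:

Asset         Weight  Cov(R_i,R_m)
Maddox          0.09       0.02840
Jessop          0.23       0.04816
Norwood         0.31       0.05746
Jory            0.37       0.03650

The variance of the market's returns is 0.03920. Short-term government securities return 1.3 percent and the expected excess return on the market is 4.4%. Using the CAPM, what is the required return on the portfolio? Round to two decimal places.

β_Maddox = 0.02840 / 0.03920 = 0.7245
β_Jessop = 0.04816 / 0.03920 = 1.2286
β_Norwood = 0.05746 / 0.03920 = 1.4658
β_Jory = 0.03650 / 0.03920 = 0.9311
β_P = Σ w_i β_i = 0.09×0.7245 + 0.23×1.2286 + 0.31×1.4658 + 0.37×0.9311 = 1.1467
E(R_P) = R_f + β_P × MRP = 1.3% + 1.1467 × 4.4% = 6.35%

6.35%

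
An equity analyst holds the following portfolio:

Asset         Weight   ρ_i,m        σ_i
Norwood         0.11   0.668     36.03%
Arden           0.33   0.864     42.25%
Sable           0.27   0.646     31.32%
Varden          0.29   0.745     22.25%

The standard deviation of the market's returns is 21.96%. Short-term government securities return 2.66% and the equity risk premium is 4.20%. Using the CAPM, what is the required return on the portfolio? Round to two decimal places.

β_Norwood = 0.668 × 36.03% / 21.96% = 1.0960
β_Arden = 0.864 × 42.25% / 21.96% = 1.6623
β_Sable = 0.646 × 31.32% / 21.96% = 0.9213
β_Varden = 0.745 × 22.25% / 21.96% = 0.7548
β_P = Σ w_i β_i = 0.11×1.0960 + 0.33×1.6623 + 0.27×0.9213 + 0.29×0.7548 = 1.1368
E(R_P) = R_f + β_P × MRP = 2.66% + 1.1368 × 4.20% = 7.43%

7.43%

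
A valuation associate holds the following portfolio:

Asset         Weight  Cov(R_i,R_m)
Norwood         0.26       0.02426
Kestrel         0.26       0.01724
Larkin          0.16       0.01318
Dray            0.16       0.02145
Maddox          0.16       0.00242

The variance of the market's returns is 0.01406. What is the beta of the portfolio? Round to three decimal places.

1.189

β_Norwood = 0.02426 / 0.01406 = 1.7255
β_Kestrel = 0.01724 / 0.01406 = 1.2262
β_Larkin = 0.01318 / 0.01406 = 0.9374
β_Dray = 0.02145 / 0.01406 = 1.5256
β_Maddox = 0.00242 / 0.01406 = 0.1721
β_P = Σ w_i β_i = 0.26×1.7255 + 0.26×1.2262 + 0.16×0.9374 + 0.16×1.5256 + 0.16×0.1721 = 1.1891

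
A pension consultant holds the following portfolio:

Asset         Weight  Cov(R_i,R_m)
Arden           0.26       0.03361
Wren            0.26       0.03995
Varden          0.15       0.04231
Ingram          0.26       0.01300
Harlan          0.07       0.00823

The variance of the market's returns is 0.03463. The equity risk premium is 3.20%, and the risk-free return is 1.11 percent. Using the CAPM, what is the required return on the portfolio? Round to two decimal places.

β_Arden = 0.03361 / 0.03463 = 0.9705
β_Wren = 0.03995 / 0.03463 = 1.1536
β_Varden = 0.04231 / 0.03463 = 1.2218
β_Ingram = 0.01300 / 0.03463 = 0.3754
β_Harlan = 0.00823 / 0.03463 = 0.2377
β_P = Σ w_i β_i = 0.26×0.9705 + 0.26×1.1536 + 0.15×1.2218 + 0.26×0.3754 + 0.07×0.2377 = 0.8498
E(R_P) = R_f + β_P × MRP = 1.11% + 0.8498 × 3.20% = 3.83%

3.83%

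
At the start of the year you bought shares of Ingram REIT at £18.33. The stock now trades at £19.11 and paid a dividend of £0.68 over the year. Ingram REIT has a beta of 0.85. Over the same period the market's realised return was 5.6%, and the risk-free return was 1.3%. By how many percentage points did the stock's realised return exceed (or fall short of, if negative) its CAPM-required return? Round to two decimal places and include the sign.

+3.01%

Realised HPR = (P1 + D1 − P0) / P0 = (19.11 + 0.68 − 18.33) / 18.33 = 1.46 / 18.33 = 7.9651%
MRP = 5.6% − 1.3% = 4.30%
CAPM required = R_f + β·MRP = 1.3% + 0.85 × 4.3% = 4.9550%
α = realised − required = 7.9651% − 4.9550% = +3.01%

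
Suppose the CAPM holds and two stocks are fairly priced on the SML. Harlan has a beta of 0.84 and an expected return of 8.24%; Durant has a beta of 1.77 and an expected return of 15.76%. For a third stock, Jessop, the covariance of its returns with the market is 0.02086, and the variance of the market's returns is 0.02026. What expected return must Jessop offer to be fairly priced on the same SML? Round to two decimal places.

9.77%

MRP = (15.76% − 8.24%) / (1.77 − 0.84) = 8.0860%
R_f = 8.24% − 0.84 × 8.0860% = 1.4478%
β_Jessop = Cov / Var(R_m) = 0.02086 / 0.02026 = 1.0296
E(R_Jessop) = R_f + β × MRP = 1.4478% + 1.0296 × 8.0860% = 9.77%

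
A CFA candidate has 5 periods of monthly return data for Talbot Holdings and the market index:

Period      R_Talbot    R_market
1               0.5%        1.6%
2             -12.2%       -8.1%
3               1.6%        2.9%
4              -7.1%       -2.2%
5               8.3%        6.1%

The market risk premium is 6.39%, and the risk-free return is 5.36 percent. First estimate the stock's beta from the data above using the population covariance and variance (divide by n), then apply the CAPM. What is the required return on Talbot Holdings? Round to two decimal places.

Mean R_i = (0.5 − 12.2 + 1.6 − 7.1 + 8.3) / 5 = -1.7800%
Mean R_m = (1.6 − 8.1 + 2.9 − 2.2 + 6.1) / 5 = 0.0600%
Σ(R_i − R̄_i)(R_m − R̄_m) = 171.0440  ⇒  Cov = 171.0440 / 5 = 34.2088
Σ(R_m − R̄_m)² = 118.6120  ⇒  Var(R_m) = 118.6120 / 5 = 23.7224
β = Cov / Var(R_m) = 34.2088 / 23.7224 = 1.4420
E(R) = R_f + β × MRP = 5.36% + 1.4420 × 6.39% = 14.57%

14.57%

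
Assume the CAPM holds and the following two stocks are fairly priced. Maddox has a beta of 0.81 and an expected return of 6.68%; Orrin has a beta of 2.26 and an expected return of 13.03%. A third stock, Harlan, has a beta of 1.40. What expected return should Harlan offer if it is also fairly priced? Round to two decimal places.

MRP (SML slope) = (13.03% − 6.68%) / (2.26 − 0.81) = 6.35% / 1.45 = 4.3793%
R_f (intercept) = 6.68% − 0.81 × 4.3793% = 3.1328%
E(R_Harlan) = R_f + β × MRP = 3.1328% + 1.40 × 4.3793% = 9.26%

9.26%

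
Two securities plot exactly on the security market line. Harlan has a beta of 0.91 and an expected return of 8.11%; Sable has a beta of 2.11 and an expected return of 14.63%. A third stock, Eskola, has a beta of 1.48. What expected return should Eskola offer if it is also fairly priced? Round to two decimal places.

MRP (SML slope) = (14.63% − 8.11%) / (2.11 − 0.91) = 6.52% / 1.20 = 5.4333%
R_f (intercept) = 8.11% − 0.91 × 5.4333% = 3.1657%
E(R_Eskola) = R_f + β × MRP = 3.1657% + 1.48 × 5.4333% = 11.21%

11.21%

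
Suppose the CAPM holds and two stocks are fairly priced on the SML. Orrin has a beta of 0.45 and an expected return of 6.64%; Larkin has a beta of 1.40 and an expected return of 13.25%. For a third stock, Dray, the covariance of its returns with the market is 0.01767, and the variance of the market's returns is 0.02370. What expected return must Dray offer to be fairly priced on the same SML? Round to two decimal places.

MRP = (13.25% − 6.64%) / (1.40 − 0.45) = 6.9579%
R_f = 6.64% − 0.45 × 6.9579% = 3.5089%
β_Dray = Cov / Var(R_m) = 0.01767 / 0.02370 = 0.7456
E(R_Dray) = R_f + β × MRP = 3.5089% + 0.7456 × 6.9579% = 8.70%

8.70%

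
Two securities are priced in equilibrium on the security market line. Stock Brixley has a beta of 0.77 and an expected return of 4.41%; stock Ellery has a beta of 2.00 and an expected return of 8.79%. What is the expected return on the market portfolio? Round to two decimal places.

5.23%

Both satisfy E(R) = R_f + β·MRP, so the slope of the SML is
MRP = (8.79% − 4.41%) / (2.00 − 0.77) = 4.38% / 1.23 = 3.5610%
R_f = E(R_Brixley) − β_Brixley·MRP = 4.41% − 0.77 × 3.5610% = 1.6680%
E(R_m) = R_f + MRP = 1.6680% + 3.5610% = 5.23%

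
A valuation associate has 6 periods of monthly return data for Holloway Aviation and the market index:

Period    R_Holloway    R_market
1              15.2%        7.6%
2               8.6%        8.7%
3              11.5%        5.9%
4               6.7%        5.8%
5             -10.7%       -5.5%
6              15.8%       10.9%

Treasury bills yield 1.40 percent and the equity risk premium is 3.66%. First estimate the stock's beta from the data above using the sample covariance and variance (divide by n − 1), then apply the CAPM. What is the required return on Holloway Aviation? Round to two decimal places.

Mean R_i = (15.2 + 8.6 + 11.5 + 6.7 − 10.7 + 15.8) / 6 = 7.8500%
Mean R_m = (7.6 + 8.7 + 5.9 + 5.8 − 5.5 + 10.9) / 6 = 5.5667%
Σ(R_i − R̄_i)(R_m − R̄_m) = 265.9300  ⇒  Cov = 265.9300 / 5 = 53.1860
Σ(R_m − R̄_m)² = 165.0333  ⇒  Var(R_m) = 165.0333 / 5 = 33.0067
β = Cov / Var(R_m) = 53.1860 / 33.0067 = 1.6114
E(R) = R_f + β × MRP = 1.40% + 1.6114 × 3.66% = 7.30%

7.30%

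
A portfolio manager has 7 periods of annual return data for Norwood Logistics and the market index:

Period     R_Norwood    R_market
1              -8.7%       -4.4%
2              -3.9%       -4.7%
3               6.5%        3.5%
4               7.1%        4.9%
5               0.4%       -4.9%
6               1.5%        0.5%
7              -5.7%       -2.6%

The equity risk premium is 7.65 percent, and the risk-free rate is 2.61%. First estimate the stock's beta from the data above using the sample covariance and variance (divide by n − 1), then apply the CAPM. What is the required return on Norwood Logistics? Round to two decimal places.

12.12%

Mean R_i = (-8.7 − 3.9 + 6.5 + 7.1 + 0.4 + 1.5 − 5.7) / 7 = -0.4000%
Mean R_m = (-4.4 − 4.7 + 3.5 + 4.9 − 4.9 + 0.5 − 2.6) / 7 = -1.1000%
Σ(R_i − R̄_i)(R_m − R̄_m) = 124.6800  ⇒  Cov = 124.6800 / 6 = 20.7800
Σ(R_m − R̄_m)² = 100.2600  ⇒  Var(R_m) = 100.2600 / 6 = 16.7100
β = Cov / Var(R_m) = 20.7800 / 16.7100 = 1.2436
E(R) = R_f + β × MRP = 2.61% + 1.2436 × 7.65% = 12.12%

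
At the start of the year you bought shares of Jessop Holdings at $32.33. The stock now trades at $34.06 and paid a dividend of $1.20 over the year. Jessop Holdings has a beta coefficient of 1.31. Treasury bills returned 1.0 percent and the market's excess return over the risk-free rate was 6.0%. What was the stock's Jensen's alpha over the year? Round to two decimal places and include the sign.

+0.20%

Realised HPR = (P1 + D1 − P0) / P0 = (34.06 + 1.20 − 32.33) / 32.33 = 2.93 / 32.33 = 9.0628%
CAPM required = R_f + β·MRP = 1.0% + 1.31 × 6.0% = 8.8600%
α = realised − required = 9.0628% − 8.8600% = +0.20%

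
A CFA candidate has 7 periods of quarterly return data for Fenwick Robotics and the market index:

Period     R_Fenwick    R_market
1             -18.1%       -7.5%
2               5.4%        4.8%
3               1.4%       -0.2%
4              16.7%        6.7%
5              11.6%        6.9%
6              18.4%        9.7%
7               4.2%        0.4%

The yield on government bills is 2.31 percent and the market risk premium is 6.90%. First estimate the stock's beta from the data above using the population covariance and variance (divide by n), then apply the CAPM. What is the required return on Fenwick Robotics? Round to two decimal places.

16.36%

Mean R_i = (-18.1 + 5.4 + 1.4 + 16.7 + 11.6 + 18.4 + 4.2) / 7 = 5.6571%
Mean R_m = (-7.5 + 4.8 − 0.2 + 6.7 + 6.9 + 9.7 + 0.4) / 7 = 2.9714%
Σ(R_i − R̄_i)(R_m − R̄_m) = 415.8114  ⇒  Cov = 415.8114 / 7 = 59.4016
Σ(R_m − R̄_m)² = 204.2743  ⇒  Var(R_m) = 204.2743 / 7 = 29.1820
β = Cov / Var(R_m) = 59.4016 / 29.1820 = 2.0356
E(R) = R_f + β × MRP = 2.31% + 2.0356 × 6.90% = 16.36%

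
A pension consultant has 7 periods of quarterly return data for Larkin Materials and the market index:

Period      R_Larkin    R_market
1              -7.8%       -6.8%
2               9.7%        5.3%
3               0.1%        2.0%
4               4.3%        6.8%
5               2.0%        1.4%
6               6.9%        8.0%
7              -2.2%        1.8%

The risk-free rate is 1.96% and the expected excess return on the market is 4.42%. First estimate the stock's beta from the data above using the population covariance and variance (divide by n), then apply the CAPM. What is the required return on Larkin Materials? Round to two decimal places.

Mean R_i = (-7.8 + 9.7 + 0.1 + 4.3 + 2.0 + 6.9 − 2.2) / 7 = 1.8571%
Mean R_m = (-6.8 + 5.3 + 2.0 + 6.8 + 1.4 + 8.0 + 1.8) / 7 = 2.6429%
Σ(R_i − R̄_i)(R_m − R̄_m) = 153.5729  ⇒  Cov = 153.5729 / 7 = 21.9390
Σ(R_m − R̄_m)² = 144.8771  ⇒  Var(R_m) = 144.8771 / 7 = 20.6967
β = Cov / Var(R_m) = 21.9390 / 20.6967 = 1.0600
E(R) = R_f + β × MRP = 1.96% + 1.0600 × 4.42% = 6.65%

6.65%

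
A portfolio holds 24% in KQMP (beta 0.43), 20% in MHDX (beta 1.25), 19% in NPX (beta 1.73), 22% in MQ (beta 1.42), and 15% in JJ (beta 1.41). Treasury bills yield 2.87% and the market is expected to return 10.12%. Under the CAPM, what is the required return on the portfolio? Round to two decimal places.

β_P = Σ w_i β_i = 0.24×0.43 + 0.20×1.25 + 0.19×1.73 + 0.22×1.42 + 0.15×1.41 = 1.2058
MRP = 10.12% − 2.87% = 7.25%
E(R_P) = R_f + β_P × MRP = 2.87% + 1.2058 × 7.25% = 11.61%

11.61%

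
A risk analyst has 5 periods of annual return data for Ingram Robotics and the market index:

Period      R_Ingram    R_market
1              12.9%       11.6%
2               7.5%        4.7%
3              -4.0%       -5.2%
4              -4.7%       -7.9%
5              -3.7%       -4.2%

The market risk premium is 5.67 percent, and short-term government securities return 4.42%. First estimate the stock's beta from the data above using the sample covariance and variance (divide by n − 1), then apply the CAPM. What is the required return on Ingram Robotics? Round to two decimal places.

10.01%

Mean R_i = (12.9 + 7.5 − 4.0 − 4.7 − 3.7) / 5 = 1.6000%
Mean R_m = (11.6 + 4.7 − 5.2 − 7.9 − 4.2) / 5 = -0.2000%
Σ(R_i − R̄_i)(R_m − R̄_m) = 259.9600  ⇒  Cov = 259.9600 / 4 = 64.9900
Σ(R_m − R̄_m)² = 263.5400  ⇒  Var(R_m) = 263.5400 / 4 = 65.8850
β = Cov / Var(R_m) = 64.9900 / 65.8850 = 0.9864
E(R) = R_f + β × MRP = 4.42% + 0.9864 × 5.67% = 10.01%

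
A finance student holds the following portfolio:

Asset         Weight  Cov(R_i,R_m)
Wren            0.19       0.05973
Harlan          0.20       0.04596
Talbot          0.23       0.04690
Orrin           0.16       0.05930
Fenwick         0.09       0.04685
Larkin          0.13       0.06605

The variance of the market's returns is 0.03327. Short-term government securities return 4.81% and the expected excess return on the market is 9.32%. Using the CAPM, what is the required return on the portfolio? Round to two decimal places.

β_Wren = 0.05973 / 0.03327 = 1.7953
β_Harlan = 0.04596 / 0.03327 = 1.3814
β_Talbot = 0.04690 / 0.03327 = 1.4097
β_Orrin = 0.05930 / 0.03327 = 1.7824
β_Fenwick = 0.04685 / 0.03327 = 1.4082
β_Larkin = 0.06605 / 0.03327 = 1.9853
β_P = Σ w_i β_i = 0.19×1.7953 + 0.20×1.3814 + 0.23×1.4097 + 0.16×1.7824 + 0.09×1.4082 + 0.13×1.9853 = 1.6116
E(R_P) = R_f + β_P × MRP = 4.81% + 1.6116 × 9.32% = 19.83%

19.83%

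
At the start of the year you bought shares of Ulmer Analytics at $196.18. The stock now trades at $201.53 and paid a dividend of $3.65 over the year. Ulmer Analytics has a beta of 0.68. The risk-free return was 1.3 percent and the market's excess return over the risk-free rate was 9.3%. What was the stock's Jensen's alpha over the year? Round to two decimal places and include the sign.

-3.04%

Realised HPR = (P1 + D1 − P0) / P0 = (201.53 + 3.65 − 196.18) / 196.18 = 9.00 / 196.18 = 4.5876%
CAPM required = R_f + β·MRP = 1.3% + 0.68 × 9.3% = 7.6240%
α = realised − required = 4.5876% − 7.6240% = -3.04%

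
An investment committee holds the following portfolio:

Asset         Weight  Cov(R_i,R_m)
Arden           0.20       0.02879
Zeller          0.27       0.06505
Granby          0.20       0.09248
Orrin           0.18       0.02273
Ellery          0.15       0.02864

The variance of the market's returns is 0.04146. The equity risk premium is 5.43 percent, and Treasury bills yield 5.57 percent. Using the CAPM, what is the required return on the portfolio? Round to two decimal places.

12.15%

β_Arden = 0.02879 / 0.04146 = 0.6944
β_Zeller = 0.06505 / 0.04146 = 1.5690
β_Granby = 0.09248 / 0.04146 = 2.2306
β_Orrin = 0.02273 / 0.04146 = 0.5482
β_Ellery = 0.02864 / 0.04146 = 0.6908
β_P = Σ w_i β_i = 0.20×0.6944 + 0.27×1.5690 + 0.20×2.2306 + 0.18×0.5482 + 0.15×0.6908 = 1.2109
E(R_P) = R_f + β_P × MRP = 5.57% + 1.2109 × 5.43% = 12.15%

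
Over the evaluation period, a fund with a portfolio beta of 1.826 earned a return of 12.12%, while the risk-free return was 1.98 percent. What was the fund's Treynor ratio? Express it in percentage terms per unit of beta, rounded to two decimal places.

5.55%

Treynor = (R_P − R_f) / β_P = (12.12% − 1.98%) / 1.8260 = 10.14% / 1.8260 = 5.55%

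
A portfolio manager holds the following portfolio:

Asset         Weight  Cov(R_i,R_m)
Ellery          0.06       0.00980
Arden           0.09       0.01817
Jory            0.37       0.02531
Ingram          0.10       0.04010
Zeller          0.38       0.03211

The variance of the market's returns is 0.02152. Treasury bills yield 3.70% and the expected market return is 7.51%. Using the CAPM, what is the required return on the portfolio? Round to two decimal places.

β_Ellery = 0.00980 / 0.02152 = 0.4554
β_Arden = 0.01817 / 0.02152 = 0.8443
β_Jory = 0.02531 / 0.02152 = 1.1761
β_Ingram = 0.04010 / 0.02152 = 1.8634
β_Zeller = 0.03211 / 0.02152 = 1.4921
β_P = Σ w_i β_i = 0.06×0.4554 + 0.09×0.8443 + 0.37×1.1761 + 0.10×1.8634 + 0.38×1.4921 = 1.2918
MRP = 7.51% − 3.70% = 3.81%
E(R_P) = R_f + β_P × MRP = 3.70% + 1.2918 × 3.81% = 8.62%

8.62%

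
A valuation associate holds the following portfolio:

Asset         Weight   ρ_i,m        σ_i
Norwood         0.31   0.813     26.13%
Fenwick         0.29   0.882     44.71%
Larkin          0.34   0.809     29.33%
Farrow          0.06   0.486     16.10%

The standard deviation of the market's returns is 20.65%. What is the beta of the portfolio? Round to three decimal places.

1.286

β_Norwood = 0.813 × 26.13% / 20.65% = 1.0288
β_Fenwick = 0.882 × 44.71% / 20.65% = 1.9096
β_Larkin = 0.809 × 29.33% / 20.65% = 1.1491
β_Farrow = 0.486 × 16.10% / 20.65% = 0.3789
β_P = Σ w_i β_i = 0.31×1.0288 + 0.29×1.9096 + 0.34×1.1491 + 0.06×0.3789 = 1.2861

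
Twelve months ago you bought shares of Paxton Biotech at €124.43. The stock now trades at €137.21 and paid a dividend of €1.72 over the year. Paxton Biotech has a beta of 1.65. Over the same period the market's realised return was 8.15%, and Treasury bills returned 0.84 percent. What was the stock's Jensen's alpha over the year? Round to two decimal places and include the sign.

Realised HPR = (P1 + D1 − P0) / P0 = (137.21 + 1.72 − 124.43) / 124.43 = 14.50 / 124.43 = 11.6531%
MRP = 8.15% − 0.84% = 7.31%
CAPM required = R_f + β·MRP = 0.84% + 1.65 × 7.31% = 12.9015%
α = realised − required = 11.6531% − 12.9015% = -1.25%

-1.25%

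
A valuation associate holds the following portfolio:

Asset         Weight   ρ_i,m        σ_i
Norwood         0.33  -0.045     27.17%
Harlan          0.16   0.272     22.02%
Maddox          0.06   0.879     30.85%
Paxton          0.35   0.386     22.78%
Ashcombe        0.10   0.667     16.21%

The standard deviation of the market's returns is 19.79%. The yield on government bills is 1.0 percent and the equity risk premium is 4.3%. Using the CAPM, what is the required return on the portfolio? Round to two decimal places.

2.38%

β_Norwood = -0.045 × 27.17% / 19.79% = -0.0618
β_Harlan = 0.272 × 22.02% / 19.79% = 0.3026
β_Maddox = 0.879 × 30.85% / 19.79% = 1.3702
β_Paxton = 0.386 × 22.78% / 19.79% = 0.4443
β_Ashcombe = 0.667 × 16.21% / 19.79% = 0.5463
β_P = Σ w_i β_i = 0.33×-0.0618 + 0.16×0.3026 + 0.06×1.3702 + 0.35×0.4443 + 0.10×0.5463 = 0.3204
E(R_P) = R_f + β_P × MRP = 1.0% + 0.3204 × 4.3% = 2.38%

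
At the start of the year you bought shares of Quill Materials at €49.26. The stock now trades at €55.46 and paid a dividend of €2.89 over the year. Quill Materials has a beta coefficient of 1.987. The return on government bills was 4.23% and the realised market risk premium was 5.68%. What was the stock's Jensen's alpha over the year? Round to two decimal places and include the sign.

Realised HPR = (P1 + D1 − P0) / P0 = (55.46 + 2.89 − 49.26) / 49.26 = 9.09 / 49.26 = 18.4531%
CAPM required = R_f + β·MRP = 4.23% + 1.987 × 5.68% = 15.51616%
α = realised − required = 18.4531% − 15.51616% = +2.94%

+2.94%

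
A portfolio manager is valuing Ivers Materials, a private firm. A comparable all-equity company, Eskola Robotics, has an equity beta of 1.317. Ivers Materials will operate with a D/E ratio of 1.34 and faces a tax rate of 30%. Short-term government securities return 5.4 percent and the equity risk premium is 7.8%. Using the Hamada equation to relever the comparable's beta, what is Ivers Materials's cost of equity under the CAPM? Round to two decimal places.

β_L = β_U × [1 + (1 − t)(D/E)] = 1.317 × [1 + (1 − 0.30) × 1.34]
    = 1.317 × [1 + 0.70 × 1.34] = 1.317 × 1.9380 = 2.5523
E(R) = R_f + β_L × MRP = 5.4% + 2.5523 × 7.8% = 25.31%

25.31%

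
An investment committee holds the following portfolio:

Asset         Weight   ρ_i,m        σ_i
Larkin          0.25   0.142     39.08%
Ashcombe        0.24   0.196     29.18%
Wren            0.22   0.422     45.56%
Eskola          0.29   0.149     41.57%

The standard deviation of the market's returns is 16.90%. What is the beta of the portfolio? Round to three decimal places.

β_Larkin = 0.142 × 39.08% / 16.90% = 0.3284
β_Ashcombe = 0.196 × 29.18% / 16.90% = 0.3384
β_Wren = 0.422 × 45.56% / 16.90% = 1.1377
β_Eskola = 0.149 × 41.57% / 16.90% = 0.3665
β_P = Σ w_i β_i = 0.25×0.3284 + 0.24×0.3384 + 0.22×1.1377 + 0.29×0.3665 = 0.5199

0.520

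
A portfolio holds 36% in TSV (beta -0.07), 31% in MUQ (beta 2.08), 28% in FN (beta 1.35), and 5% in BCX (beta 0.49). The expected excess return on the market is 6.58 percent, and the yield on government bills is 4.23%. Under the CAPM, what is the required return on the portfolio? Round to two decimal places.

10.96%

β_P = Σ w_i β_i = 0.36×-0.07 + 0.31×2.08 + 0.28×1.35 + 0.05×0.49 = 1.0221
E(R_P) = R_f + β_P × MRP = 4.23% + 1.0221 × 6.58% = 10.96%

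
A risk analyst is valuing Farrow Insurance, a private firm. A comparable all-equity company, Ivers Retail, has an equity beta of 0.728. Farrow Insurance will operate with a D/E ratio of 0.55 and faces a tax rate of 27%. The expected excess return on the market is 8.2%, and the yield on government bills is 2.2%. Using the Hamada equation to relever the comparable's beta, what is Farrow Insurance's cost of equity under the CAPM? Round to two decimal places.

10.57%

β_L = β_U × [1 + (1 − t)(D/E)] = 0.728 × [1 + (1 − 0.27) × 0.55]
    = 0.728 × [1 + 0.73 × 0.55] = 0.728 × 1.4015 = 1.0203
E(R) = R_f + β_L × MRP = 2.2% + 1.0203 × 8.2% = 10.57%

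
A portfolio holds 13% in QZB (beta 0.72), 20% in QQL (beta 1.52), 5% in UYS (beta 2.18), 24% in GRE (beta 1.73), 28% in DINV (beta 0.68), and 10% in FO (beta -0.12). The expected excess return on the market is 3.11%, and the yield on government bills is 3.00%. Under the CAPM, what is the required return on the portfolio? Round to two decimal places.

β_P = Σ w_i β_i = 0.13×0.72 + 0.20×1.52 + 0.05×2.18 + 0.24×1.73 + 0.28×0.68 + 0.10×-0.12 = 1.1002
E(R_P) = R_f + β_P × MRP = 3.00% + 1.1002 × 3.11% = 6.42%

6.42%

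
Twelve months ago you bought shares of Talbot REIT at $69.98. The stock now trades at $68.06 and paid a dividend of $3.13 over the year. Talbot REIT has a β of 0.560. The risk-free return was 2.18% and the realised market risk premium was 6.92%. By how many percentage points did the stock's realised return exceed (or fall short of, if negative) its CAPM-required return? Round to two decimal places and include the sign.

-4.33%

Realised HPR = (P1 + D1 − P0) / P0 = (68.06 + 3.13 − 69.98) / 69.98 = 1.21 / 69.98 = 1.7291%
CAPM required = R_f + β·MRP = 2.18% + 0.560 × 6.92% = 6.05520%
α = realised − required = 1.7291% − 6.05520% = -4.33%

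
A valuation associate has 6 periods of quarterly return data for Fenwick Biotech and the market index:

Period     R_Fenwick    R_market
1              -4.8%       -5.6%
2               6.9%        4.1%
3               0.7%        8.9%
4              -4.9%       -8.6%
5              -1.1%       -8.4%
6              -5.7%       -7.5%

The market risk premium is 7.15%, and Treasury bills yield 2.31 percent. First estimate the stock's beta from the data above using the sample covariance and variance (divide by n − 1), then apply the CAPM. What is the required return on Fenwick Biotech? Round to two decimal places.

5.64%

Mean R_i = (-4.8 + 6.9 + 0.7 − 4.9 − 1.1 − 5.7) / 6 = -1.4833%
Mean R_m = (-5.6 + 4.1 + 8.9 − 8.6 − 8.4 − 7.5) / 6 = -2.8500%
Σ(R_i − R̄_i)(R_m − R̄_m) = 130.1650  ⇒  Cov = 130.1650 / 5 = 26.0330
Σ(R_m − R̄_m)² = 279.4150  ⇒  Var(R_m) = 279.4150 / 5 = 55.8830
β = Cov / Var(R_m) = 26.0330 / 55.8830 = 0.4658
E(R) = R_f + β × MRP = 2.31% + 0.4658 × 7.15% = 5.64%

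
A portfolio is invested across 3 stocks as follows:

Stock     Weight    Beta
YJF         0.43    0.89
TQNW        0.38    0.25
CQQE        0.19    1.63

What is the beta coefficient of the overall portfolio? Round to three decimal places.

β_P = Σ w_i β_i = 0.43×0.89 + 0.38×0.25 + 0.19×1.63 = 0.7874

0.787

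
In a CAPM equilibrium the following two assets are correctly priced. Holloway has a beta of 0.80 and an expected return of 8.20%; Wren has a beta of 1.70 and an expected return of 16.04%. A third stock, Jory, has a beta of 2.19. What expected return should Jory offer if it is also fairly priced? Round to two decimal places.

MRP (SML slope) = (16.04% − 8.20%) / (1.70 − 0.80) = 7.84% / 0.90 = 8.7111%
R_f (intercept) = 8.20% − 0.80 × 8.7111% = 1.2311%
E(R_Jory) = R_f + β × MRP = 1.2311% + 2.19 × 8.7111% = 20.31%

20.31%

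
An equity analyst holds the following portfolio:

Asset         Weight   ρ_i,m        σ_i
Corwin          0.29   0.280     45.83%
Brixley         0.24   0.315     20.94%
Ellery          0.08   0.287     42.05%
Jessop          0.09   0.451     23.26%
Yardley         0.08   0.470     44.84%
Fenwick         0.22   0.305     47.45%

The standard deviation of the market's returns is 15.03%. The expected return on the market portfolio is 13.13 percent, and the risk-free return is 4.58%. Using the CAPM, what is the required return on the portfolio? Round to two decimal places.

11.45%

β_Corwin = 0.280 × 45.83% / 15.03% = 0.8538
β_Brixley = 0.315 × 20.94% / 15.03% = 0.4389
β_Ellery = 0.287 × 42.05% / 15.03% = 0.8030
β_Jessop = 0.451 × 23.26% / 15.03% = 0.6980
β_Yardley = 0.470 × 44.84% / 15.03% = 1.4022
β_Fenwick = 0.305 × 47.45% / 15.03% = 0.9629
β_P = Σ w_i β_i = 0.29×0.8538 + 0.24×0.4389 + 0.08×0.8030 + 0.09×0.6980 + 0.08×1.4022 + 0.22×0.9629 = 0.8040
MRP = 13.13% − 4.58% = 8.55%
E(R_P) = R_f + β_P × MRP = 4.58% + 0.8040 × 8.55% = 11.45%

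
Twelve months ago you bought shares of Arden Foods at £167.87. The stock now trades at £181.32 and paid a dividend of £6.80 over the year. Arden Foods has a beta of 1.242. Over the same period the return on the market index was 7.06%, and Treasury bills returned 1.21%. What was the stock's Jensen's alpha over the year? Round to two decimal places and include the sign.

Realised HPR = (P1 + D1 − P0) / P0 = (181.32 + 6.80 − 167.87) / 167.87 = 20.25 / 167.87 = 12.0629%
MRP = 7.06% − 1.21% = 5.85%
CAPM required = R_f + β·MRP = 1.21% + 1.242 × 5.85% = 8.47570%
α = realised − required = 12.0629% − 8.47570% = +3.59%

+3.59%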